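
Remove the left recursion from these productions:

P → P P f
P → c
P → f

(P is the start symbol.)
P → c P'
P → f P'
P' → P f P'
P' → ε

P is directly left-recursive. The standard transformation for
  A → A α₁ | ... | A α_m | β₁ | ... | β_n
is
  A  → β₁ A' | ... | β_n A'
  A' → α₁ A' | ... | α_m A' | ε

P → c becomes P → c P'
P → f becomes P → f P'
P → P P f becomes P' → P f P'
Add P' → ε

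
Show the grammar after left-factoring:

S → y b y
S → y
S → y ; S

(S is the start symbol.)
S → y S'
S' → b y
S' → ε
S' → ; S

Left-factoring transforms A → αβ₁ | αβ₂ into A → αA' and A' → β₁ | β₂
(α is the longest common prefix among the alternatives). Repeat until
no nonterminal has two alternatives with a common prefix.

Round 1: S has alternatives sharing prefix 'y'. Introduce S': S → y S'
  Add: S' → b y
  Add: S' → ε
  Add: S' → ; S

No remaining common prefixes — done.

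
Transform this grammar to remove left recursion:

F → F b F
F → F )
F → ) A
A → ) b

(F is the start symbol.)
F → ) A F'
F' → b F F'
F' → ) F'
F' → ε
A → ) b

F is directly left-recursive. The standard transformation for
  A → A α₁ | ... | A α_m | β₁ | ... | β_n
is
  A  → β₁ A' | ... | β_n A'
  A' → α₁ A' | ... | α_m A' | ε

F → ) A becomes F → ) A F'
F → F b F becomes F' → b F F'
F → F ) becomes F' → ) F'
Add F' → ε

Productions for other non-terminals are unchanged:
  A → ) b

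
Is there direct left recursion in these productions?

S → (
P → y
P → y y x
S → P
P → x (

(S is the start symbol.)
No direct left recursion

Direct left recursion occurs when N → N α for some non-terminal N (the right-hand side begins with the left-hand side itself).

S → (: starts with '('
P → y: starts with y
P → y y x: starts with y
S → P: starts with P
P → x (: starts with x

No direct left recursion found.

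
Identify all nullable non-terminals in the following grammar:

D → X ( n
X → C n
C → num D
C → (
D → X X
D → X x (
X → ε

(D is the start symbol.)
{ 'D', 'X' }

A non-terminal is nullable if it can derive ε (the empty string): either it has an ε-production, or it has a production whose right-hand side consists entirely of nullable non-terminals.

ε-productions: X → ε
So X is immediately nullable.
D → X X: every symbol on the right is nullable, so D is nullable too.
No further non-terminal can be added: every production for the remaining non-terminals contains a terminal or a non-nullable non-terminal.
Nullable = { 'D', 'X' }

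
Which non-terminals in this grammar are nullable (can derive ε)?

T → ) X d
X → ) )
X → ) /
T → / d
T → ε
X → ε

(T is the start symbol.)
ε-productions: T → ε, X → ε
So T, X are immediately nullable.
Every non-terminal is now nullable.
Nullable = { 'T', 'X' }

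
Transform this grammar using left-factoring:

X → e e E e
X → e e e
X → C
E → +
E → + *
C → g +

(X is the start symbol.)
Left-factoring transforms A → αβ₁ | αβ₂ into A → αA' and A' → β₁ | β₂
(α is the longest common prefix among the alternatives). Repeat until
no nonterminal has two alternatives with a common prefix.

Round 1: X has alternatives sharing prefix 'e e'. Introduce X': X → e e X'
  Add: X' → E e
  Add: X' → e

Round 2: E has alternatives sharing prefix '+'. Introduce E': E → + E'
  Add: E' → ε
  Add: E' → *

No remaining common prefixes — done.

Resulting grammar:
X → e e X'
X' → E e
X' → e
X → C
E → + E'
E' → ε
E' → *
C → g +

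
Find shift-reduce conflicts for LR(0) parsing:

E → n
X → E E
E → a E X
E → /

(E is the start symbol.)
No shift-reduce conflicts

Augment with E' → E and build the canonical LR(0) collection (I0 = CLOSURE({[E' → . E]}), then GOTO on every symbol after a dot until no new states appear). It has 9 states:
  I0: { [E → . /], [E → . a E X], [E → . n], [E' → . E] }  — shift
  I1: { [E → / .] }  — reduce
  I2: { [E' → E .] }  — accept
  I3: { [E → . /], [E → . a E X], [E → . n], [E → a . E X] }  — shift
  I4: { [E → n .] }  — reduce
  I5: { [E → . /], [E → . a E X], [E → . n], [E → a E . X], [X → . E E] }  — shift
  I6: { [E → . /], [E → . a E X], [E → . n], [X → E . E] }  — shift
  I7: { [E → a E X .] }  — reduce
  I8: { [X → E E .] }  — reduce

No state contains both a complete item and a shift item.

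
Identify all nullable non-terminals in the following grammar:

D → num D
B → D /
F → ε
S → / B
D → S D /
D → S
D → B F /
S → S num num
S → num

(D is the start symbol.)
{ 'F' }

A non-terminal is nullable if it can derive ε (the empty string): either it has an ε-production, or it has a production whose right-hand side consists entirely of nullable non-terminals.

ε-productions: F → ε
So F is immediately nullable.
No further non-terminal can be added: every production for the remaining non-terminals contains a terminal or a non-nullable non-terminal.
Nullable = { 'F' }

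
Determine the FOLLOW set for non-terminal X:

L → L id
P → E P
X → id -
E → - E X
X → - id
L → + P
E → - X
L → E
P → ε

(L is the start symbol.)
To compute FOLLOW(X), find every occurrence of X on a right-hand side N → α X β: add FIRST(β) \ {ε}, and if β is empty or nullable also add FOLLOW(N). Iterate to a fixed point.

In E → - E X: X is at the end, add FOLLOW(E)
In E → - X: X is at the end, add FOLLOW(E)

The FOLLOW sets referred to above (computed the same way, to a fixed point):
  FOLLOW(E) = { $, '-', 'id' }

Taking the union: FOLLOW(X) = { $, '-', 'id' }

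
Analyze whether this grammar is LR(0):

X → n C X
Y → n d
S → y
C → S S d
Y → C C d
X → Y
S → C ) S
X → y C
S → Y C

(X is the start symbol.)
No. Shift-reduce conflict between [X → Y .] and [S → . y]

A grammar is LR(0) if no state in the canonical LR(0) collection has:
  - both a shift item (dot before a terminal) and a complete item (shift-reduce conflict), or
  - two or more complete items (reduce-reduce conflict; the accept item [X' → X .] counts as a complete item here).

Augment with X' → X and build the canonical LR(0) collection (I0 = CLOSURE({[X' → . X]}), then GOTO on every symbol after a dot until no new states appear). It has 21 states:
  I0: { [C → . S S d], [S → . C ) S], [S → . Y C], [S → . y], [X → . Y], [X → . n C X], [X → . y C], [X' → . X], [Y → . C C d], [Y → . n d] }  — shift
  I1: { [C → . S S d], [S → . C ) S], [S → . Y C], [S → . y], [S → C . ) S], [Y → . C C d], [Y → . n d], [Y → C . C d] }  — shift
  I2: { [C → . S S d], [C → S . S d], [S → . C ) S], [S → . Y C], [S → . y], [Y → . C C d], [Y → . n d] }  — shift
  I3: { [X' → X .] }  — accept
  I4: { [C → . S S d], [S → . C ) S], [S → . Y C], [S → . y], [S → Y . C], [X → Y .], [Y → . C C d], [Y → . n d] }  — shift, reduce
  I5: { [C → . S S d], [S → . C ) S], [S → . Y C], [S → . y], [X → n . C X], [Y → . C C d], [Y → . n d], [Y → n . d] }  — shift
  I6: { [C → . S S d], [S → . C ) S], [S → . Y C], [S → . y], [S → y .], [X → y . C], [Y → . C C d], [Y → . n d] }  — shift, reduce
  I7: { [C → . S S d], [S → . C ) S], [S → . Y C], [S → . y], [S → C . ) S], [X → y C .], [Y → . C C d], [Y → . n d], [Y → C . C d] }  — shift, reduce
  I8: { [C → . S S d], [S → . C ) S], [S → . Y C], [S → . y], [S → Y . C], [Y → . C C d], [Y → . n d] }  — shift
  I9: { [Y → n . d] }  — shift
  I10: { [S → y .] }  — reduce
  I11: { [Y → n d .] }  — reduce
  I12: { [C → . S S d], [S → . C ) S], [S → . Y C], [S → . y], [S → C . ) S], [S → Y C .], [Y → . C C d], [Y → . n d], [Y → C . C d] }  — shift, reduce
  I13: { [C → . S S d], [S → . C ) S], [S → . Y C], [S → . y], [S → C ) . S], [Y → . C C d], [Y → . n d] }  — shift
  I14: { [C → . S S d], [S → . C ) S], [S → . Y C], [S → . y], [S → C . ) S], [Y → . C C d], [Y → . n d], [Y → C . C d], [Y → C C . d] }  — shift
  I15: { [Y → C C d .] }  — reduce
  I16: { [C → . S S d], [C → S . S d], [S → . C ) S], [S → . Y C], [S → . y], [S → C ) S .], [Y → . C C d], [Y → . n d] }  — shift, reduce
  I17: { [C → . S S d], [C → S . S d], [C → S S . d], [S → . C ) S], [S → . Y C], [S → . y], [Y → . C C d], [Y → . n d] }  — shift
  I18: { [C → S S d .] }  — reduce
  I19: { [C → . S S d], [S → . C ) S], [S → . Y C], [S → . y], [S → C . ) S], [X → . Y], [X → . n C X], [X → . y C], [X → n C . X], [Y → . C C d], [Y → . n d], [Y → C . C d] }  — shift
  I20: { [X → n C X .] }  — reduce

Conflict in state I4:
  Shift-reduce conflict between [X → Y .] and [S → . y]
So the grammar is NOT LR(0).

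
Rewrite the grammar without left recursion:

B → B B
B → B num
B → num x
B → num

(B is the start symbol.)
B is directly left-recursive. The standard transformation for
  A → A α₁ | ... | A α_m | β₁ | ... | β_n
is
  A  → β₁ A' | ... | β_n A'
  A' → α₁ A' | ... | α_m A' | ε

B → num x becomes B → num x B'
B → num becomes B → num B'
B → B B becomes B' → B B'
B → B num becomes B' → num B'
Add B' → ε

Resulting grammar:
B → num x B'
B → num B'
B' → B B'
B' → num B'
B' → ε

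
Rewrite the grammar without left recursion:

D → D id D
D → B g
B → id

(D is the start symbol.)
D is directly left-recursive. The standard transformation for
  A → A α₁ | ... | A α_m | β₁ | ... | β_n
is
  A  → β₁ A' | ... | β_n A'
  A' → α₁ A' | ... | α_m A' | ε

D → B g becomes D → B g D'
D → D id D becomes D' → id D D'
Add D' → ε

Productions for other non-terminals are unchanged:
  B → id

Resulting grammar:
D → B g D'
D' → id D D'
D' → ε
B → id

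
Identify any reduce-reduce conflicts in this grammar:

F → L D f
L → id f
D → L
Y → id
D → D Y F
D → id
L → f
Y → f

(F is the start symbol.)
Yes — I10: [F → L D f .] vs [Y → f .]

Augment with F' → F and build the canonical LR(0) collection (I0 = CLOSURE({[F' → . F]}), then GOTO on every symbol after a dot until no new states appear). It has 13 states:
  I0: { [F → . L D f], [F' → . F], [L → . f], [L → . id f] }  — shift
  I1: { [F' → F .] }  — accept
  I2: { [D → . D Y F], [D → . L], [D → . id], [F → L . D f], [L → . f], [L → . id f] }  — shift
  I3: { [L → f .] }  — reduce
  I4: { [L → id . f] }  — shift
  I5: { [L → id f .] }  — reduce
  I6: { [D → D . Y F], [F → L D . f], [Y → . f], [Y → . id] }  — shift
  I7: { [D → L .] }  — reduce
  I8: { [D → id .], [L → id . f] }  — shift, reduce
  I9: { [D → D Y . F], [F → . L D f], [L → . f], [L → . id f] }  — shift
  I10: { [F → L D f .], [Y → f .] }  — 2 reduces
  I11: { [Y → id .] }  — reduce
  I12: { [D → D Y F .] }  — reduce

I10 contains complete items [F → L D f .], [Y → f .] — reduce-reduce conflict.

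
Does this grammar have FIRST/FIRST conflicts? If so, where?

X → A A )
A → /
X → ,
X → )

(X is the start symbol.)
No FIRST/FIRST conflicts.

A FIRST/FIRST conflict occurs when two productions N → α and N → β for the same non-terminal have FIRST(α) ∩ FIRST(β) ≠ ∅ (with ε ∈ FIRST of a nullable right-hand side, so two nullable alternatives also conflict).

FIRST sets of the non-terminals at (or reachable through a nullable prefix from) the front of some alternative:
  FIRST(A) = { '/' }

Productions for X:
  X → A A ): FIRST = { '/' }
  X → ,: FIRST = { ',' }
  X → ): FIRST = { ')' }
A has only one production, so no FIRST/FIRST conflict is possible there.

All alternatives of each non-terminal have pairwise disjoint FIRST sets.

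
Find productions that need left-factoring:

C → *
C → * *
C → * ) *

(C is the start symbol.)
Left-factoring is needed when two productions for the same non-terminal
share a common prefix on the right-hand side.

Productions for C:
  C → *
  C → * *
  C → * ) *

Found common prefix '*' in productions for C

Answer: Yes, C has productions with common prefix '*'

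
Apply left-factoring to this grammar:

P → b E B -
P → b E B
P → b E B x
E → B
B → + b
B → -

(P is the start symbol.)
Left-factoring transforms A → αβ₁ | αβ₂ into A → αA' and A' → β₁ | β₂
(α is the longest common prefix among the alternatives). Repeat until
no nonterminal has two alternatives with a common prefix.

Round 1: P has alternatives sharing prefix 'b E B'. Introduce P': P → b E B P'
  Add: P' → -
  Add: P' → ε
  Add: P' → x

No remaining common prefixes — done.

Resulting grammar:
P → b E B P'
P' → -
P' → ε
P' → x
E → B
B → + b
B → -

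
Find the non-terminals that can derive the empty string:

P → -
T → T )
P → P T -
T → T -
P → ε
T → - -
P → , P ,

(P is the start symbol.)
A non-terminal is nullable if it can derive ε (the empty string): either it has an ε-production, or it has a production whose right-hand side consists entirely of nullable non-terminals.

ε-productions: P → ε
So P is immediately nullable.
No further non-terminal can be added: every production for the remaining non-terminals contains a terminal or a non-nullable non-terminal.
Nullable = { 'P' }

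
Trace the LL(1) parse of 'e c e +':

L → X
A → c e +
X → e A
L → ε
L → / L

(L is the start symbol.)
LL(1) parsing maintains a stack (initially the start symbol over $) and the input. At each step: if the stack top is a terminal, match it against the current input token; if it is a non-terminal N, replace it with the RHS of M[N, lookahead] (the unique production whose predict set contains the lookahead).

Stack is shown with the top on the left.

Stack    Input      Action
--------------------------
L $      e c e + $  output L → X
X $      e c e + $  output X → e A
e A $    e c e + $  match 'e'
A $      c e + $    output A → c e +
c e + $  c e + $    match 'c'
e + $    e + $      match 'e'
+ $      + $        match '+'
$        $          accept

The string is accepted.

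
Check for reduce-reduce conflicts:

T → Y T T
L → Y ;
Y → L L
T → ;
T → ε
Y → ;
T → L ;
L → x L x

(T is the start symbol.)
Yes — I1: [T → ; .] vs [Y → ; .]; I12: [L → Y ; .] vs [T → ; .]; I15: [T → L ; .] vs [Y → ; .]

A reduce-reduce conflict occurs when an LR(0) state has two complete items [A → α .] and [B → β .] — both call for a reduction, and with no lookahead the parser cannot choose between them.

Augment with T' → T and build the canonical LR(0) collection (I0 = CLOSURE({[T' → . T]}), then GOTO on every symbol after a dot until no new states appear). It has 16 states:
  I0: { [L → . Y ;], [L → . x L x], [T → . ;], [T → . L ;], [T → . Y T T], [T → .], [T' → . T], [Y → . ;], [Y → . L L] }  — shift, reduce
  I1: { [T → ; .], [Y → ; .] }  — 2 reduces
  I2: { [L → . Y ;], [L → . x L x], [T → L . ;], [Y → . ;], [Y → . L L], [Y → L . L] }  — shift
  I3: { [T' → T .] }  — accept
  I4: { [L → . Y ;], [L → . x L x], [L → Y . ;], [T → . ;], [T → . L ;], [T → . Y T T], [T → .], [T → Y . T T], [Y → . ;], [Y → . L L] }  — shift, reduce
  I5: { [L → . Y ;], [L → . x L x], [L → x . L x], [Y → . ;], [Y → . L L] }  — shift
  I6: { [Y → ; .] }  — reduce
  I7: { [L → . Y ;], [L → . x L x], [L → x L . x], [Y → . ;], [Y → . L L], [Y → L . L] }  — shift
  I8: { [L → Y . ;] }  — shift
  I9: { [L → Y ; .] }  — reduce
  I10: { [L → . Y ;], [L → . x L x], [Y → . ;], [Y → . L L], [Y → L . L], [Y → L L .] }  — shift, reduce
  I11: { [L → . Y ;], [L → . x L x], [L → x . L x], [L → x L x .], [Y → . ;], [Y → . L L] }  — shift, reduce
  I12: { [L → Y ; .], [T → ; .], [Y → ; .] }  — 3 reduces
  I13: { [L → . Y ;], [L → . x L x], [T → . ;], [T → . L ;], [T → . Y T T], [T → .], [T → Y T . T], [Y → . ;], [Y → . L L] }  — shift, reduce
  I14: { [T → Y T T .] }  — reduce
  I15: { [T → L ; .], [Y → ; .] }  — 2 reduces

I1 contains complete items [T → ; .], [Y → ; .] — reduce-reduce conflict.
I12 contains complete items [L → Y ; .], [T → ; .], [Y → ; .] — reduce-reduce conflict.
I15 contains complete items [T → L ; .], [Y → ; .] — reduce-reduce conflict.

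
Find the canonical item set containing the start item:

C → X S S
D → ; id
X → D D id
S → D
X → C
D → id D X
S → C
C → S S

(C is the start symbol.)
First, augment the grammar with C' → C
I₀ = CLOSURE({ [C' → . C] }):
  [C' → . C] has the dot before C: add [C → . X S S], [C → . S S]
  [C → . X S S] has the dot before X: add [X → . D D id], [X → . C]
  [C → . S S] has the dot before S: add [S → . D], [S → . C]
  [X → . D D id] has the dot before D: add [D → . ; id], [D → . id D X]
No further items can be added.

I₀ = { [C → . S S], [C → . X S S], [C' → . C], [D → . ; id], [D → . id D X], [S → . C], [S → . D], [X → . C], [X → . D D id] }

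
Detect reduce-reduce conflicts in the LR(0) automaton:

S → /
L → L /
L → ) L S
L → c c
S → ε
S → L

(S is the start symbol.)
A reduce-reduce conflict occurs when an LR(0) state has two complete items [A → α .] and [B → β .] — both call for a reduction, and with no lookahead the parser cannot choose between them.

Augment with S' → S and build the canonical LR(0) collection (I0 = CLOSURE({[S' → . S]}), then GOTO on every symbol after a dot until no new states appear). It has 11 states:
  I0: { [L → . ) L S], [L → . L /], [L → . c c], [S → . /], [S → . L], [S → .], [S' → . S] }  — shift, reduce
  I1: { [L → ) . L S], [L → . ) L S], [L → . L /], [L → . c c] }  — shift
  I2: { [S → / .] }  — reduce
  I3: { [L → L . /], [S → L .] }  — shift, reduce
  I4: { [S' → S .] }  — accept
  I5: { [L → c . c] }  — shift
  I6: { [L → c c .] }  — reduce
  I7: { [L → L / .] }  — reduce
  I8: { [L → ) L . S], [L → . ) L S], [L → . L /], [L → . c c], [L → L . /], [S → . /], [S → . L], [S → .] }  — shift, reduce
  I9: { [L → L / .], [S → / .] }  — 2 reduces
  I10: { [L → ) L S .] }  — reduce

I9 contains complete items [L → L / .], [S → / .] — reduce-reduce conflict.

Answer: Yes — I9: [L → L / .] vs [S → / .]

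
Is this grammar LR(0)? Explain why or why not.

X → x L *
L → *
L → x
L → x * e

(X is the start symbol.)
No. Shift-reduce conflict between [L → x .] and [L → x . * e]

Augment with X' → X and build the canonical LR(0) collection (I0 = CLOSURE({[X' → . X]}), then GOTO on every symbol after a dot until no new states appear). It has 9 states:
  I0: { [X → . x L *], [X' → . X] }  — shift
  I1: { [X' → X .] }  — accept
  I2: { [L → . *], [L → . x * e], [L → . x], [X → x . L *] }  — shift
  I3: { [L → * .] }  — reduce
  I4: { [X → x L . *] }  — shift
  I5: { [L → x . * e], [L → x .] }  — shift, reduce
  I6: { [L → x * . e] }  — shift
  I7: { [L → x * e .] }  — reduce
  I8: { [X → x L * .] }  — reduce

Conflict in state I5:
  Shift-reduce conflict between [L → x .] and [L → x . * e]
So the grammar is NOT LR(0).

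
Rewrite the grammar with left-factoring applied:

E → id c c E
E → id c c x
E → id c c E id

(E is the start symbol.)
Left-factoring transforms A → αβ₁ | αβ₂ into A → αA' and A' → β₁ | β₂
(α is the longest common prefix among the alternatives). Repeat until
no nonterminal has two alternatives with a common prefix.

Round 1: E has alternatives sharing prefix 'id c c'. Introduce E': E → id c c E'
  Add: E' → E
  Add: E' → x
  Add: E' → E id

Round 2: E' has alternatives sharing prefix 'E'. Introduce E'': E' → E E''
  Add: E'' → ε
  Add: E'' → id

No remaining common prefixes — done.

Resulting grammar:
E → id c c E'
E' → E E''
E'' → ε
E'' → id
E' → x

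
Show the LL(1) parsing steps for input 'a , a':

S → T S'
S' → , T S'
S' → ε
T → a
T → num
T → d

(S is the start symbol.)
LL(1) parsing maintains a stack (initially the start symbol over $) and the input. At each step: if the stack top is a terminal, match it against the current input token; if it is a non-terminal N, replace it with the RHS of M[N, lookahead] (the unique production whose predict set contains the lookahead).

Stack is shown with the top on the left.

Stack     Input    Action
-------------------------
S $       a , a $  output S → T S'
T S' $    a , a $  output T → a
a S' $    a , a $  match 'a'
S' $      , a $    output S' → , T S'
, T S' $  , a $    match ','
T S' $    a $      output T → a
a S' $    a $      match 'a'
S' $      $        output S' → ε
$         $        accept

The string is accepted.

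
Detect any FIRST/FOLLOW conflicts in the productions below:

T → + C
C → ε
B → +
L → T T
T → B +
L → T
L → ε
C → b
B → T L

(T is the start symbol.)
Yes. L → T T with FOLLOW(L) on { '+' }; L → T with FOLLOW(L) on { '+' }

Nullable non-terminals: C, L.
FIRST sets used below: FIRST(T) = { '+' }

C: nullable alternative(s) C → ε; FOLLOW(C) = { $, '+' }
  C → ε: FIRST \ {ε} = { } — this is the only nullable alternative, skip
  C → b: FIRST \ {ε} = { 'b' } — disjoint from FOLLOW(C)

L: nullable alternative(s) L → ε; FOLLOW(L) = { '+' }
  L → T T: FIRST \ {ε} = { '+' } — overlaps FOLLOW(L) on { '+' }: CONFLICT
  L → T: FIRST \ {ε} = { '+' } — overlaps FOLLOW(L) on { '+' }: CONFLICT
  L → ε: FIRST \ {ε} = { } — this is the only nullable alternative, skip

B, T have no nullable alternative, so no FIRST/FOLLOW check is needed there.

So the grammar has 2 FIRST/FOLLOW conflicts (marked CONFLICT above).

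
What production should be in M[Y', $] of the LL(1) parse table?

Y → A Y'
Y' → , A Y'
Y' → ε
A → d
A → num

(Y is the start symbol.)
Y' → ε

To find M[Y', $], we find productions for Y' where $ is in the predict set (PREDICT(N → α) = (FIRST(α) \ {ε}) ∪ (FOLLOW(N) if α ⇒* ε)).

Relevant sets:
  FOLLOW(Y') = { $ }

Y' → , A Y': PREDICT = { ',' }
Y' → ε: PREDICT = { $ }
  $ is in predict set, so this production goes in M[Y', $]

M[Y', $] = Y' → ε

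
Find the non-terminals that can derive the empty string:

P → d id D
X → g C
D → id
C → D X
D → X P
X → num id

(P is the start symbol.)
There are no ε-productions, so no non-terminal can derive ε.
No non-terminals are nullable.

Answer: None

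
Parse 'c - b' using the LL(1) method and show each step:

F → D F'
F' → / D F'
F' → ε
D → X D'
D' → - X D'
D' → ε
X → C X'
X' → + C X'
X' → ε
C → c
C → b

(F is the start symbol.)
LL(1) parsing maintains a stack (initially the start symbol over $) and the input. At each step: if the stack top is a terminal, match it against the current input token; if it is a non-terminal N, replace it with the RHS of M[N, lookahead] (the unique production whose predict set contains the lookahead).

Stack is shown with the top on the left.

Stack         Input    Action
-----------------------------
F $           c - b $  output F → D F'
D F' $        c - b $  output D → X D'
X D' F' $     c - b $  output X → C X'
C X' D' F' $  c - b $  output C → c
c X' D' F' $  c - b $  match 'c'
X' D' F' $    - b $    output X' → ε
D' F' $       - b $    output D' → - X D'
- X D' F' $   - b $    match '-'
X D' F' $     b $      output X → C X'
C X' D' F' $  b $      output C → b
b X' D' F' $  b $      match 'b'
X' D' F' $    $        output X' → ε
D' F' $       $        output D' → ε
F' $          $        output F' → ε
$             $        accept

The string is accepted.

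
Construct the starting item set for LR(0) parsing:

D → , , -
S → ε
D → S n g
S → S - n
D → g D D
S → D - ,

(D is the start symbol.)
First, augment the grammar with D' → D
I₀ = CLOSURE({ [D' → . D] }):
  [D' → . D] has the dot before D: add [D → . , , -], [D → . S n g], [D → . g D D]
  [D → . S n g] has the dot before S: add [S → .], [S → . S - n], [S → . D - ,]
No further items can be added.

I₀ = { [D → . , , -], [D → . S n g], [D → . g D D], [D' → . D], [S → . D - ,], [S → . S - n], [S → .] }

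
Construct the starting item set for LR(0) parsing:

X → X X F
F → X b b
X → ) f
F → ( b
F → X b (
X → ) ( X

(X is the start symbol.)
First, augment the grammar with X' → X
I₀ = CLOSURE({ [X' → . X] }):
  [X' → . X] has the dot before X: add [X → . X X F], [X → . ) f], [X → . ) ( X]
No further items can be added.

I₀ = { [X → . ) ( X], [X → . ) f], [X → . X X F], [X' → . X] }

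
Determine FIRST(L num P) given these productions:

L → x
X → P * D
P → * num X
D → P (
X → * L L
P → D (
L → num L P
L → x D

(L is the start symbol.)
{ 'num', 'x' }

FIRST sets of the non-terminals involved (from the grammar, by fixed-point iteration):
  FIRST(L) = { 'num', 'x' }

To compute FIRST(L num P), process the symbols left to right:
Symbol L is a non-terminal. Add FIRST(L) \ {ε} = { 'num', 'x' }
L is not nullable (ε ∉ FIRST(L)), so stop here.
FIRST(L num P) = { 'num', 'x' }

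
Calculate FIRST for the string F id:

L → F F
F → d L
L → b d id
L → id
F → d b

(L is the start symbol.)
FIRST sets of the non-terminals involved (from the grammar, by fixed-point iteration):
  FIRST(F) = { 'd' }

To compute FIRST(F id), process the symbols left to right:
Symbol F is a non-terminal. Add FIRST(F) \ {ε} = { 'd' }
F is not nullable (ε ∉ FIRST(F)), so stop here.
FIRST(F id) = { 'd' }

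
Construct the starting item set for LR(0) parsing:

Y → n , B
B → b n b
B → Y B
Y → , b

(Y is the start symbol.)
{ [Y → . , b], [Y → . n , B], [Y' → . Y] }

First, augment the grammar with Y' → Y
I₀ = CLOSURE({ [Y' → . Y] }):
  [Y' → . Y] has the dot before Y: add [Y → . n , B], [Y → . , b]
No further items can be added.

I₀ = { [Y → . , b], [Y → . n , B], [Y' → . Y] }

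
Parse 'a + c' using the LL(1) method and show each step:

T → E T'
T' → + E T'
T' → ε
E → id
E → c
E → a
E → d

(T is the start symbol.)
Stack is shown with the top on the left.

Stack     Input    Action
-------------------------
T $       a + c $  output T → E T'
E T' $    a + c $  output E → a
a T' $    a + c $  match 'a'
T' $      + c $    output T' → + E T'
+ E T' $  + c $    match '+'
E T' $    c $      output E → c
c T' $    c $      match 'c'
T' $      $        output T' → ε
$         $        accept

The string is accepted.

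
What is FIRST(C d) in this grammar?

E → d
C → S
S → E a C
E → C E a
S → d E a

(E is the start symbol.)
FIRST sets of the non-terminals involved (from the grammar, by fixed-point iteration):
  FIRST(C) = { 'd' }

To compute FIRST(C d), process the symbols left to right:
Symbol C is a non-terminal. Add FIRST(C) \ {ε} = { 'd' }
C is not nullable (ε ∉ FIRST(C)), so stop here.
FIRST(C d) = { 'd' }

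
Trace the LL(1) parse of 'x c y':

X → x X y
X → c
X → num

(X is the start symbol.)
LL(1) parsing maintains a stack (initially the start symbol over $) and the input. At each step: if the stack top is a terminal, match it against the current input token; if it is a non-terminal N, replace it with the RHS of M[N, lookahead] (the unique production whose predict set contains the lookahead).

Stack is shown with the top on the left.

Stack    Input    Action
------------------------
X $      x c y $  output X → x X y
x X y $  x c y $  match 'x'
X y $    c y $    output X → c
c y $    c y $    match 'c'
y $      y $      match 'y'
$        $        accept

The string is accepted.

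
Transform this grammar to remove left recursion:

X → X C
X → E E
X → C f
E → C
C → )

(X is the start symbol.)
X is directly left-recursive. The standard transformation for
  A → A α₁ | ... | A α_m | β₁ | ... | β_n
is
  A  → β₁ A' | ... | β_n A'
  A' → α₁ A' | ... | α_m A' | ε

X → E E becomes X → E E X'
X → C f becomes X → C f X'
X → X C becomes X' → C X'
Add X' → ε

Productions for other non-terminals are unchanged:
  E → C
  C → )

Resulting grammar:
X → E E X'
X → C f X'
X' → C X'
X' → ε
E → C
C → )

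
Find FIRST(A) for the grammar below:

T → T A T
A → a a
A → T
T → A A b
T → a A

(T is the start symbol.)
To compute FIRST(A), examine every production with A on the left-hand side, reading each right-hand side left to right until a non-nullable symbol is reached.

FIRST sets of the other non-terminals involved (by the same procedure, iterated to a fixed point):
  FIRST(T) = { 'a' }

From A → a a:
  - a is a terminal: add 'a' and stop
From A → T:
  - T is a non-terminal: add FIRST(T) \ {ε} = { 'a' }
    T is not nullable, so stop

Collecting: FIRST(A) = { 'a' }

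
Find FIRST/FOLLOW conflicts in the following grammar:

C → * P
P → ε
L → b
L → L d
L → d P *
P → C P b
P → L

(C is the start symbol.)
A FIRST/FOLLOW conflict occurs when a non-terminal N has a nullable alternative N → β (β ⇒* ε) and another alternative N → α with FIRST(α) ∩ FOLLOW(N) ≠ ∅: on such a lookahead the parser cannot decide between expanding α and letting N vanish via β.

Nullable non-terminals: P.
FIRST sets used below: FIRST(C) = { '*' }, FIRST(L) = { 'b', 'd' }

P: nullable alternative(s) P → ε; FOLLOW(P) = { $, '*', 'b', 'd' }
  P → ε: FIRST \ {ε} = { } — this is the only nullable alternative, skip
  P → C P b: FIRST \ {ε} = { '*' } — overlaps FOLLOW(P) on { '*' }: CONFLICT
  P → L: FIRST \ {ε} = { 'b', 'd' } — overlaps FOLLOW(P) on { 'b', 'd' }: CONFLICT

C, L have no nullable alternative, so no FIRST/FOLLOW check is needed there.

So the grammar has 2 FIRST/FOLLOW conflicts (marked CONFLICT above).

Answer: Yes. P → C P b with FOLLOW(P) on { '*' }; P → L with FOLLOW(P) on { 'b', 'd' }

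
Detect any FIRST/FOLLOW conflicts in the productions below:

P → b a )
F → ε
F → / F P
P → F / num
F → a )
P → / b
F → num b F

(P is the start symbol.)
Nullable non-terminals: F.

F: nullable alternative(s) F → ε; FOLLOW(F) = { '/', 'a', 'b', 'num' }
  F → ε: FIRST \ {ε} = { } — this is the only nullable alternative, skip
  F → / F P: FIRST \ {ε} = { '/' } — overlaps FOLLOW(F) on { '/' }: CONFLICT
  F → a ): FIRST \ {ε} = { 'a' } — overlaps FOLLOW(F) on { 'a' }: CONFLICT
  F → num b F: FIRST \ {ε} = { 'num' } — overlaps FOLLOW(F) on { 'num' }: CONFLICT

P has no nullable alternative, so no FIRST/FOLLOW check is needed there.

So the grammar has 3 FIRST/FOLLOW conflicts (marked CONFLICT above).

Answer: Yes. F → '/' F P with FOLLOW(F) on { '/' }; F → a ')' with FOLLOW(F) on { 'a' }; F → num b F with FOLLOW(F) on { 'num' }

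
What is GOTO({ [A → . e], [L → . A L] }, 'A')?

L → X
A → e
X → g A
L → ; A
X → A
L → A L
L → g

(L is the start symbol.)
GOTO(I, 'A') = CLOSURE({ [A → αX.β] : [A → α.Xβ] ∈ I, X = 'A' })

Items with dot before 'A', with the dot advanced:
  [L → . A L] → [L → A . L]
Closure of the advanced items:
  [L → A . L] has the dot before L: add [L → . X], [L → . ; A], [L → . A L], [L → . g]
  [L → . X] has the dot before X: add [X → . g A], [X → . A]
  [L → . A L] has the dot before A: add [A → . e]

GOTO = { [A → . e], [L → . ; A], [L → . A L], [L → . X], [L → . g], [L → A . L], [X → . A], [X → . g A] }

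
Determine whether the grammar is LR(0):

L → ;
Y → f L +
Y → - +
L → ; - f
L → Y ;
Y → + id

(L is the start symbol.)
No. Shift-reduce conflict between [L → ; .] and [L → ; . - f]

A grammar is LR(0) if no state in the canonical LR(0) collection has:
  - both a shift item (dot before a terminal) and a complete item (shift-reduce conflict), or
  - two or more complete items (reduce-reduce conflict; the accept item [L' → L .] counts as a complete item here).

Augment with L' → L and build the canonical LR(0) collection (I0 = CLOSURE({[L' → . L]}), then GOTO on every symbol after a dot until no new states appear). It has 14 states:
  I0: { [L → . ; - f], [L → . ;], [L → . Y ;], [L' → . L], [Y → . + id], [Y → . - +], [Y → . f L +] }  — shift
  I1: { [Y → + . id] }  — shift
  I2: { [Y → - . +] }  — shift
  I3: { [L → ; . - f], [L → ; .] }  — shift, reduce
  I4: { [L' → L .] }  — accept
  I5: { [L → Y . ;] }  — shift
  I6: { [L → . ; - f], [L → . ;], [L → . Y ;], [Y → . + id], [Y → . - +], [Y → . f L +], [Y → f . L +] }  — shift
  I7: { [Y → f L . +] }  — shift
  I8: { [Y → f L + .] }  — reduce
  I9: { [L → Y ; .] }  — reduce
  I10: { [L → ; - . f] }  — shift
  I11: { [L → ; - f .] }  — reduce
  I12: { [Y → - + .] }  — reduce
  I13: { [Y → + id .] }  — reduce

Conflict in state I3:
  Shift-reduce conflict between [L → ; .] and [L → ; . - f]
So the grammar is NOT LR(0).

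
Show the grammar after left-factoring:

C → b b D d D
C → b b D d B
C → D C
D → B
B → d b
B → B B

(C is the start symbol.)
Left-factoring transforms A → αβ₁ | αβ₂ into A → αA' and A' → β₁ | β₂
(α is the longest common prefix among the alternatives). Repeat until
no nonterminal has two alternatives with a common prefix.

Round 1: C has alternatives sharing prefix 'b b D d'. Introduce C': C → b b D d C'
  Add: C' → D
  Add: C' → B

No remaining common prefixes — done.

Resulting grammar:
C → b b D d C'
C' → D
C' → B
C → D C
D → B
B → d b
B → B B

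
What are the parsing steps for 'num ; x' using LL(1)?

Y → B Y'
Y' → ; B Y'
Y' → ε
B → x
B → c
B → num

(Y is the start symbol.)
Stack is shown with the top on the left.

Stack     Input      Action
---------------------------
Y $       num ; x $  output Y → B Y'
B Y' $    num ; x $  output B → num
num Y' $  num ; x $  match 'num'
Y' $      ; x $      output Y' → ; B Y'
; B Y' $  ; x $      match ';'
B Y' $    x $        output B → x
x Y' $    x $        match 'x'
Y' $      $          output Y' → ε
$         $          accept

The string is accepted.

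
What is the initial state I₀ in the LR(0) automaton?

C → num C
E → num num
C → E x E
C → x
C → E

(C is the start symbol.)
First, augment the grammar with C' → C
I₀ = CLOSURE({ [C' → . C] }):
  [C' → . C] has the dot before C: add [C → . num C], [C → . E x E], [C → . x], [C → . E]
  [C → . E x E] has the dot before E: add [E → . num num]
No further items can be added.

I₀ = { [C → . E x E], [C → . E], [C → . num C], [C → . x], [C' → . C], [E → . num num] }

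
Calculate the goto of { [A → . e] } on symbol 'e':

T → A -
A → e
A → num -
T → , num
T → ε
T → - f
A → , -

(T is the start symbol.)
{ [A → e .] }

GOTO(I, 'e') = CLOSURE({ [A → αX.β] : [A → α.Xβ] ∈ I, X = 'e' })

Items with dot before 'e', with the dot advanced:
  [A → . e] → [A → e .]
Closure adds nothing (no advanced item has the dot before a non-terminal).

GOTO = { [A → e .] }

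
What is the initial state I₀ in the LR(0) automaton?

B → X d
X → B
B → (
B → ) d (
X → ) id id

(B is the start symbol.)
First, augment the grammar with B' → B
I₀ = CLOSURE({ [B' → . B] }):
  [B' → . B] has the dot before B: add [B → . X d], [B → . (], [B → . ) d (]
  [B → . X d] has the dot before X: add [X → . B], [X → . ) id id]
No further items can be added.

I₀ = { [B → . (], [B → . ) d (], [B → . X d], [B' → . B], [X → . ) id id], [X → . B] }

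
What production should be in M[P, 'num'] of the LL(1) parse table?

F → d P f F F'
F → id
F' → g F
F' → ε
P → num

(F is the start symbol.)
P → num

To find M[P, 'num'], we find productions for P where 'num' is in the predict set (PREDICT(N → α) = (FIRST(α) \ {ε}) ∪ (FOLLOW(N) if α ⇒* ε)).

P → num: PREDICT = { 'num' }
  'num' is in predict set, so this production goes in M[P, 'num']

M[P, 'num'] = P → num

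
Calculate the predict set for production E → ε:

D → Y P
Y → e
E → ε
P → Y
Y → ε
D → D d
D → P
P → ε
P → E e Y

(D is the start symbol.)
{ 'e' }

PREDICT(E → ε) = (FIRST(RHS) \ {ε}) ∪ (FOLLOW(E) if ε ∈ FIRST(RHS), i.e. RHS ⇒* ε)
The right-hand side is ε (FIRST(ε) = { ε }), so the predict set is FOLLOW(E) = { 'e' }
PREDICT(E → ε) = { 'e' }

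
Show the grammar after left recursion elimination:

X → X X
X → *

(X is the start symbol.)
X is directly left-recursive. The standard transformation for
  A → A α₁ | ... | A α_m | β₁ | ... | β_n
is
  A  → β₁ A' | ... | β_n A'
  A' → α₁ A' | ... | α_m A' | ε

X → * becomes X → * X'
X → X X becomes X' → X X'
Add X' → ε

Resulting grammar:
X → * X'
X' → X X'
X' → ε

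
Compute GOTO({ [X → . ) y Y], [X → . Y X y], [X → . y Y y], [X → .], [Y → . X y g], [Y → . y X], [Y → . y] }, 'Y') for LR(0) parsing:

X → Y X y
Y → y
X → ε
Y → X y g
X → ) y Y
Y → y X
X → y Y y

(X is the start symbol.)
GOTO(I, 'Y') = CLOSURE({ [A → αX.β] : [A → α.Xβ] ∈ I, X = 'Y' })

Items with dot before 'Y', with the dot advanced:
  [X → . Y X y] → [X → Y . X y]
Closure of the advanced items:
  [X → Y . X y] has the dot before X: add [X → . Y X y], [X → .], [X → . ) y Y], [X → . y Y y]
  [X → . Y X y] has the dot before Y: add [Y → . y], [Y → . X y g], [Y → . y X]

GOTO = { [X → . ) y Y], [X → . Y X y], [X → . y Y y], [X → .], [X → Y . X y], [Y → . X y g], [Y → . y X], [Y → . y] }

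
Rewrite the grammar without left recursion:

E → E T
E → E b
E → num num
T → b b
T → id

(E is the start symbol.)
E → num num E'
E' → T E'
E' → b E'
E' → ε
T → b b
T → id

E is directly left-recursive. The standard transformation for
  A → A α₁ | ... | A α_m | β₁ | ... | β_n
is
  A  → β₁ A' | ... | β_n A'
  A' → α₁ A' | ... | α_m A' | ε

E → num num becomes E → num num E'
E → E T becomes E' → T E'
E → E b becomes E' → b E'
Add E' → ε

Productions for other non-terminals are unchanged:
  T → b b
  T → id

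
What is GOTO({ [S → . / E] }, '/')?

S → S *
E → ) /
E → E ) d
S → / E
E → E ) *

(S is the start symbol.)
GOTO(I, '/') = CLOSURE({ [A → αX.β] : [A → α.Xβ] ∈ I, X = '/' })

Items with dot before '/', with the dot advanced:
  [S → . / E] → [S → / . E]
Closure of the advanced items:
  [S → / . E] has the dot before E: add [E → . ) /], [E → . E ) d], [E → . E ) *]

GOTO = { [E → . ) /], [E → . E ) *], [E → . E ) d], [S → / . E] }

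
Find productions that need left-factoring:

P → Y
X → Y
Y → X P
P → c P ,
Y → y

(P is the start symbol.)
No, left-factoring is not needed

Left-factoring is needed when two productions for the same non-terminal
share a common prefix on the right-hand side.

Productions for P:
  P → Y
  P → c P ,
Productions for Y:
  Y → X P
  Y → y

No common prefixes found.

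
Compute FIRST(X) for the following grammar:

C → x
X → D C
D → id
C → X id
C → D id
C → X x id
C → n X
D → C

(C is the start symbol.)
{ 'id', 'n', 'x' }

To compute FIRST(X), examine every production with X on the left-hand side, reading each right-hand side left to right until a non-nullable symbol is reached.

FIRST sets of the other non-terminals involved (by the same procedure, iterated to a fixed point):
  FIRST(D) = { 'id', 'n', 'x' }

From X → D C:
  - D is a non-terminal: add FIRST(D) \ {ε} = { 'id', 'n', 'x' }
    D is not nullable, so stop

Collecting: FIRST(X) = { 'id', 'n', 'x' }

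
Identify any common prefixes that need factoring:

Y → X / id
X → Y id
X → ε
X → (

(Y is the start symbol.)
Left-factoring is needed when two productions for the same non-terminal
share a common prefix on the right-hand side.

Productions for X:
  X → Y id
  X → ε
  X → (

No common prefixes found.

Answer: No, left-factoring is not needed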